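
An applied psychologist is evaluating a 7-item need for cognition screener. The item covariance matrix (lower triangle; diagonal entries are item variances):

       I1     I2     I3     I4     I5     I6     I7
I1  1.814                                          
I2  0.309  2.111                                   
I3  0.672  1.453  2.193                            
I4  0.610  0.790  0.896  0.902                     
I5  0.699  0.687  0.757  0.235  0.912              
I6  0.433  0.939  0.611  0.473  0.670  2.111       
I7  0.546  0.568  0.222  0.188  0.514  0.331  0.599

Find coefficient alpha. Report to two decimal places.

α = 0.82

ΣVar(i) = 1.814 + 2.111 + 2.193 + 0.902 + 0.912 + 2.111 + 0.599 = 10.642
Σ_{i<j} σ_ij = 12.603
σ²_T = 10.642 + 2 × 12.603 = 35.848
α = (k/(k−1))·(1 − ΣVar(i)/σ²_T) = (7/6)·(1 − 10.642/35.848) = 0.82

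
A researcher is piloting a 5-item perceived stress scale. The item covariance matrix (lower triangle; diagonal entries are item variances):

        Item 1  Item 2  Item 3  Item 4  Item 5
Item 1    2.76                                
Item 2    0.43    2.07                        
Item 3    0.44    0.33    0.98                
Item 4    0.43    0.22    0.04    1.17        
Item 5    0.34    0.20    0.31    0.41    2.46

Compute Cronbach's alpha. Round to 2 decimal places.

Σσᵢ² = 2.76 + 2.07 + 0.98 + 1.17 + 2.46 = 9.44
Sum of the distinct covariances = 3.15
total variance = 9.44 + 2 × 3.15 = 15.74
α = (k/(k−1))·(1 − Σσᵢ²/total variance) = (5/4)·(1 − 9.44/15.74) = 0.50

α = 0.50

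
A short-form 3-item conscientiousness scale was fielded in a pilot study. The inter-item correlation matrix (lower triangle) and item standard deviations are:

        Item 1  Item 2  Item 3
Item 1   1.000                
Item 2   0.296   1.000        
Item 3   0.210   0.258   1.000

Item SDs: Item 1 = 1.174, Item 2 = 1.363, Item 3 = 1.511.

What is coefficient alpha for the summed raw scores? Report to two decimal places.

Σσ²ᵢ = 1.174² + 1.363² + 1.511² = 5.5192
Covariances σ_ij = r_ij · s_i · s_j:
  σ(Item 1,Item 2) = 0.296 × 1.174 × 1.363 = 0.4736
  σ(Item 1,Item 3) = 0.210 × 1.174 × 1.511 = 0.3725
  σ(Item 2,Item 3) = 0.258 × 1.363 × 1.511 = 0.5313
σ²_T = Σσ²ᵢ + 2·Σσ_ij = 5.5192 + 2 × 1.3774 = 8.2740
α = (3/2)·(1 − 5.5192/8.2740) = 0.50

α = 0.50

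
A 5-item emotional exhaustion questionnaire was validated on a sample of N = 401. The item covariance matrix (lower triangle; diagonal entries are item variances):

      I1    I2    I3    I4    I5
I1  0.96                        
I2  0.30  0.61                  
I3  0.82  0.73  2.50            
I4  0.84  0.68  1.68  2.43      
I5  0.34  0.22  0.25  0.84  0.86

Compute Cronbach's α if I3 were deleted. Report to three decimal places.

Remaining items: I1, I2, I4, I5 (k = 4).
Σσ²ᵢ = 0.96 + 0.61 + 2.43 + 0.86 = 4.86
total variance = 4.86 + 2 × 3.22 = 11.30
α (item deleted) = (4/3)·(1 − 4.86/11.30) = 0.760

Cronbach's α = 0.760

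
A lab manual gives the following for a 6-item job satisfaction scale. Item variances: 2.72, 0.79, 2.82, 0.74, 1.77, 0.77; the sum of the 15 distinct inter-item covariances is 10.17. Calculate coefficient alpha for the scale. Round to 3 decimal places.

ΣVar(i) = 2.72 + 0.79 + 2.82 + 0.74 + 1.77 + 0.77 = 9.61
Sum of distinct covariances = 10.17
Var(T) = ΣVar(i) + 2·Σcov = 9.61 + 2 × 10.17 = 29.95
α = (6/5)·(1 − 9.61/29.95) = 0.815

coefficient alpha = 0.815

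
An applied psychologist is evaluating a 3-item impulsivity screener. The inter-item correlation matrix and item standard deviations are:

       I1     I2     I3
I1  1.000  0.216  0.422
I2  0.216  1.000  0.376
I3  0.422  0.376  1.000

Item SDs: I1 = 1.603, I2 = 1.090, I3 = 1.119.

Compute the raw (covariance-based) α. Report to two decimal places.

Σσ²ᵢ = 1.603² + 1.090² + 1.119² = 5.0099
Covariances σ_ij = r_ij · s_i · s_j:
  σ(I1,I2) = 0.216 × 1.603 × 1.090 = 0.3774
  σ(I1,I3) = 0.422 × 1.603 × 1.119 = 0.7570
  σ(I2,I3) = 0.376 × 1.090 × 1.119 = 0.4586
σ²_T = Σσ²ᵢ + 2·Σσ_ij = 5.0099 + 2 × 1.5930 = 8.1959
α = (3/2)·(1 − 5.0099/8.1959) = 0.58

α = 0.58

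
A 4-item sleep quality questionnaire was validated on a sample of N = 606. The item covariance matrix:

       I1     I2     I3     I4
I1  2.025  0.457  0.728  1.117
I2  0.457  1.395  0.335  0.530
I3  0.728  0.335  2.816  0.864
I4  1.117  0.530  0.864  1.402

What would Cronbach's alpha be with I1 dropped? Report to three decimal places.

Cronbach's alpha = 0.572

Remaining items: I2, I3, I4 (k = 3).
Σσ²ᵢ = 1.395 + 2.816 + 1.402 = 5.613
σ²_total = 5.613 + 2 × 1.729 = 9.071
α (item deleted) = (3/2)·(1 − 5.613/9.071) = 0.572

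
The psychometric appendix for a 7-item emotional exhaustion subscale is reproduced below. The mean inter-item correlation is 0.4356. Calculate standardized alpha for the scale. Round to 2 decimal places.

Standardized α = k·r̄ / (1 + (k−1)·r̄) = 7 × 0.4356 / (1 + 6 × 0.4356)
  = 3.0492 / 3.6136 = 0.84

standardized alpha = 0.84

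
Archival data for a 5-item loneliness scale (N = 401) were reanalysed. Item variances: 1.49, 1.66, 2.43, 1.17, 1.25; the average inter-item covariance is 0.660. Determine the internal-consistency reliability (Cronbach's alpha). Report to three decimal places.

Cronbach's alpha = 0.778

ΣVar(i) = 1.49 + 1.66 + 2.43 + 1.17 + 1.25 = 8.00
Sum of the 10 distinct covariances = 10 × 0.660 = 6.600
σ²_T = ΣVar(i) + 2·Σcov = 8.00 + 2 × 6.600 = 21.200
α = (5/4)·(1 − 8.00/21.200) = 0.778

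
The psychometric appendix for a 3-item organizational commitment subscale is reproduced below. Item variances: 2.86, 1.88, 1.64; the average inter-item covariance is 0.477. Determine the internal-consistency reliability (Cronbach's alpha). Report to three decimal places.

ΣVar(i) = 2.86 + 1.88 + 1.64 = 6.38
Sum of the 3 distinct covariances = 3 × 0.477 = 1.431
σ²_T = ΣVar(i) + 2·Σcov = 6.38 + 2 × 1.431 = 9.242
α = (3/2)·(1 − 6.38/9.242) = 0.465

α = 0.465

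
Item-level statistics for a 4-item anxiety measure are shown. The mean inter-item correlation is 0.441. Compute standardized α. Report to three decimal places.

Standardized α = k·r̄ / (1 + (k−1)·r̄) = 4 × 0.441 / (1 + 3 × 0.441)
  = 1.7640 / 2.3230 = 0.759

standardized α = 0.759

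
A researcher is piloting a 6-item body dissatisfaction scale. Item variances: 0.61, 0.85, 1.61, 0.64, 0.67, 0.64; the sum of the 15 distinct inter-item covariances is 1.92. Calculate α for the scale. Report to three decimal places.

α = 0.520

ΣVar(i) = 0.61 + 0.85 + 1.61 + 0.64 + 0.67 + 0.64 = 5.02
Sum of distinct covariances = 1.92
total variance = ΣVar(i) + 2·Σcov = 5.02 + 2 × 1.92 = 8.86
α = (6/5)·(1 − 5.02/8.86) = 0.520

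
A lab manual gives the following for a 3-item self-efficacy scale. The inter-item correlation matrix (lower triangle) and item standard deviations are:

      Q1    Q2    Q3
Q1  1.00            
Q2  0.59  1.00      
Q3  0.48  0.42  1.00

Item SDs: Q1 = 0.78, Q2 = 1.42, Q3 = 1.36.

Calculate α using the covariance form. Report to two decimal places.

α = 0.70

Σσ²ᵢ = 0.78² + 1.42² + 1.36² = 4.4744
Covariances σ_ij = r_ij · s_i · s_j:
  σ(Q1,Q2) = 0.59 × 0.78 × 1.42 = 0.6535
  σ(Q1,Q3) = 0.48 × 0.78 × 1.36 = 0.5092
  σ(Q2,Q3) = 0.42 × 1.42 × 1.36 = 0.8111
σ²_T = Σσ²ᵢ + 2·Σσ_ij = 4.4744 + 2 × 1.9738 = 8.4220
α = (3/2)·(1 − 4.4744/8.4220) = 0.70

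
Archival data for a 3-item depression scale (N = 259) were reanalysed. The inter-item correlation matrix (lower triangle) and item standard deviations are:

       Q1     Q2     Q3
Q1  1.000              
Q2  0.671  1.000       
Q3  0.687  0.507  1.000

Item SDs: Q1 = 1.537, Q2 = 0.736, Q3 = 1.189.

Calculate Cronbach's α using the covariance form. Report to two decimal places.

Σσ²ᵢ = 1.537² + 0.736² + 1.189² = 4.3178
Covariances σ_ij = r_ij · s_i · s_j:
  σ(Q1,Q2) = 0.671 × 1.537 × 0.736 = 0.7591
  σ(Q1,Q3) = 0.687 × 1.537 × 1.189 = 1.2555
  σ(Q2,Q3) = 0.507 × 0.736 × 1.189 = 0.4437
σ²_T = Σσ²ᵢ + 2·Σσ_ij = 4.3178 + 2 × 2.4583 = 9.2344
α = (3/2)·(1 − 4.3178/9.2344) = 0.80

α = 0.80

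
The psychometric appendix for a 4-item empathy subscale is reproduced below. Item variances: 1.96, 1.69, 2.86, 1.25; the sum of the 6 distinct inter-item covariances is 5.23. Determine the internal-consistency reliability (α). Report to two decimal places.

sum of item variances = 1.96 + 1.69 + 2.86 + 1.25 = 7.76
Sum of distinct covariances = 5.23
total variance = sum of item variances + 2·Σcov = 7.76 + 2 × 5.23 = 18.22
α = (4/3)·(1 − 7.76/18.22) = 0.77

α = 0.77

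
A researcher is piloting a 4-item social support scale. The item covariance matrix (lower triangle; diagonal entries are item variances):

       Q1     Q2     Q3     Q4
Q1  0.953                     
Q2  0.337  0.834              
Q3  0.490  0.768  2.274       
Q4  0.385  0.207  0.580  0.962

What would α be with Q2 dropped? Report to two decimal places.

α = 0.61

Remaining items: Q1, Q3, Q4 (k = 3).
Σσᵢ² = 0.953 + 2.274 + 0.962 = 4.189
σ²_T = 4.189 + 2 × 1.455 = 7.099
α (item deleted) = (3/2)·(1 − 4.189/7.099) = 0.61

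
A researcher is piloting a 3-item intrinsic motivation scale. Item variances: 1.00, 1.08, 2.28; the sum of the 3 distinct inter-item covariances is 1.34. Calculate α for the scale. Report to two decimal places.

α = 0.57

Σσᵢ² = 1.00 + 1.08 + 2.28 = 4.36
Sum of distinct covariances = 1.34
Var(T) = Σσᵢ² + 2·Σcov = 4.36 + 2 × 1.34 = 7.04
α = (3/2)·(1 − 4.36/7.04) = 0.57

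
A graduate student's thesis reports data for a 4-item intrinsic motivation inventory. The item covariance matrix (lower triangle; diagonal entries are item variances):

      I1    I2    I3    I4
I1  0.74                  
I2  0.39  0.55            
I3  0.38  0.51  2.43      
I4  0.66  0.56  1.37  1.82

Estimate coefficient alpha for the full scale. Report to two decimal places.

α = 0.78

Σσ²ᵢ = 0.74 + 0.55 + 2.43 + 1.82 = 5.54
Σ_{i<j} σ_ij = 3.87
Var(T) = 5.54 + 2 × 3.87 = 13.28
α = (k/(k−1))·(1 − Σσ²ᵢ/Var(T)) = (4/3)·(1 − 5.54/13.28) = 0.78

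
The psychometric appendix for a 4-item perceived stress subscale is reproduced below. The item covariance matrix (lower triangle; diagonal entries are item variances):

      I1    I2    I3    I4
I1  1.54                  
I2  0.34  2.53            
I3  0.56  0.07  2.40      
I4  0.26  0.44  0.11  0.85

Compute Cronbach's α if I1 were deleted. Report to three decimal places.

Remaining items: I2, I3, I4 (k = 3).
Σσᵢ² = 2.53 + 2.40 + 0.85 = 5.78
total variance = 5.78 + 2 × 0.62 = 7.02
α (item deleted) = (3/2)·(1 − 5.78/7.02) = 0.265

α = 0.265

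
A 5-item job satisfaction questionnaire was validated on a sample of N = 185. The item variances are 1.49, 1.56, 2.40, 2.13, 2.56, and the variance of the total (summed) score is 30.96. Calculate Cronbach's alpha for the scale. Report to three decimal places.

sum of item variances = 1.49 + 1.56 + 2.40 + 2.13 + 2.56 = 10.14
α = (k/(k−1))·(1 − sum of item variances/σ²_T) = (5/4)·(1 − 10.14/30.96) = 0.841

Cronbach's alpha = 0.841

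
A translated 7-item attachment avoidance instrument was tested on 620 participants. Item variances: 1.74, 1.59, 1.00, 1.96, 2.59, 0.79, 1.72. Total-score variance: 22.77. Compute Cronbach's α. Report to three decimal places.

sum of item variances = 1.74 + 1.59 + 1.00 + 1.96 + 2.59 + 0.79 + 1.72 = 11.39
α = (k/(k−1))·(1 − sum of item variances/total variance) = (7/6)·(1 − 11.39/22.77) = 0.583

α = 0.583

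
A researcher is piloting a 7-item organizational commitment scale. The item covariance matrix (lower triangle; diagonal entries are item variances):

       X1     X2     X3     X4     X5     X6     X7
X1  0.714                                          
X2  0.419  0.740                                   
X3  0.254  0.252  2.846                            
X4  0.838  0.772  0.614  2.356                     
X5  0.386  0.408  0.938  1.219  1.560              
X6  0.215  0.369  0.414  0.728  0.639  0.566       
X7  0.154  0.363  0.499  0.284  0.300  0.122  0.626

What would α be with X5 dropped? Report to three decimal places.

Remaining items: X1, X2, X3, X4, X6, X7 (k = 6).
Σσᵢ² = 0.714 + 0.740 + 2.846 + 2.356 + 0.566 + 0.626 = 7.848
total variance = 7.848 + 2 × 6.297 = 20.442
α (item deleted) = (6/5)·(1 − 7.848/20.442) = 0.739

α = 0.739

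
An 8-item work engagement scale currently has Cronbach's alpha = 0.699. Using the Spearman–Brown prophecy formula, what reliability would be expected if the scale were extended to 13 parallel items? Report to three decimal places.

predicted reliability = 0.791

Length factor m = 13/8 = 1.6250
α' = m·α / (1 + (m−1)·α)
   = 13/8 × 0.699 / (1 + (13/8 − 1) × 0.699)
   = 1.1359 / 1.4369 = 0.791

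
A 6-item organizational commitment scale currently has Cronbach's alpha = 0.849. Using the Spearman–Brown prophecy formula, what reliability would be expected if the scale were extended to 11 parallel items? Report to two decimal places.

predicted reliability = 0.91

Length factor m = 11/6 = 1.8333
α' = m·α / (1 + (m−1)·α)
   = 11/6 × 0.849 / (1 + (11/6 − 1) × 0.849)
   = 1.5565 / 1.7075 = 0.91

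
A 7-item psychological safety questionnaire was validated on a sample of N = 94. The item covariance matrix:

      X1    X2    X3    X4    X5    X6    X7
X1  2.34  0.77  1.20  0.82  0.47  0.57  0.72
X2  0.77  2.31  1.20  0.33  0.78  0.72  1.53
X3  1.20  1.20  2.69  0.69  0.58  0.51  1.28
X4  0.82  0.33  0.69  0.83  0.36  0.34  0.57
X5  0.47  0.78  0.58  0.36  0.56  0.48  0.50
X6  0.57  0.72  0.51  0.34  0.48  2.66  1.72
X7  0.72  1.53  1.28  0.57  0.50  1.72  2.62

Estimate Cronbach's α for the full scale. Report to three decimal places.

Σσ²ᵢ = 2.34 + 2.31 + 2.69 + 0.83 + 0.56 + 2.66 + 2.62 = 14.01
Sum of the distinct covariances = 16.14
Var(T) = 14.01 + 2 × 16.14 = 46.29
α = (k/(k−1))·(1 − Σσ²ᵢ/Var(T)) = (7/6)·(1 − 14.01/46.29) = 0.814

Cronbach's α = 0.814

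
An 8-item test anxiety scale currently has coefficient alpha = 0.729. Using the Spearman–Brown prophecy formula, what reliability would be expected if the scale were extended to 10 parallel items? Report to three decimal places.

Length factor m = 10/8 = 1.2500
α' = m·α / (1 + (m−1)·α)
   = 10/8 × 0.729 / (1 + (10/8 − 1) × 0.729)
   = 0.9113 / 1.1823 = 0.771

predicted reliability = 0.771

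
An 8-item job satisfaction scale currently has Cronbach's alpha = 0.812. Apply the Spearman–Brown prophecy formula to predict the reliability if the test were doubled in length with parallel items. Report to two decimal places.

Length factor m = 2
α' = m·α / (1 + (m−1)·α)
   = 2 × 0.812 / (1 + (2 − 1) × 0.812)
   = 1.6240 / 1.8120 = 0.90

predicted reliability = 0.90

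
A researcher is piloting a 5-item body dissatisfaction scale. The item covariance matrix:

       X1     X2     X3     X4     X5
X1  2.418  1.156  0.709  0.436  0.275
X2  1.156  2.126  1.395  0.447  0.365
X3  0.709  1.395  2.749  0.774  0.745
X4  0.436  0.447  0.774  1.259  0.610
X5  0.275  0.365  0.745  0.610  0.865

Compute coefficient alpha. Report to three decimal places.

Σσ²ᵢ = 2.418 + 2.126 + 2.749 + 1.259 + 0.865 = 9.417
Sum of off-diagonal covariances = 6.912
total variance = 9.417 + 2 × 6.912 = 23.241
α = (k/(k−1))·(1 − Σσ²ᵢ/total variance) = (5/4)·(1 − 9.417/23.241) = 0.744

coefficient alpha = 0.744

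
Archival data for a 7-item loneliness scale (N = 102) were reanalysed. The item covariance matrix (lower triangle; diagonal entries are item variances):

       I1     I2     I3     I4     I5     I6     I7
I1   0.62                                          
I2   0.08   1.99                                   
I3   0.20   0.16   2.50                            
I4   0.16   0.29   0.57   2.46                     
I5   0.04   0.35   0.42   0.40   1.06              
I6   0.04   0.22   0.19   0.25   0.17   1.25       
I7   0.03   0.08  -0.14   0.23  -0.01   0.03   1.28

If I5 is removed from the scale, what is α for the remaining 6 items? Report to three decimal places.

Remaining items: I1, I2, I3, I4, I6, I7 (k = 6).
Σσ²ᵢ = 0.62 + 1.99 + 2.50 + 2.46 + 1.25 + 1.28 = 10.10
Var(T) = 10.10 + 2 × 2.39 = 14.88
α (item deleted) = (6/5)·(1 − 10.10/14.88) = 0.385

α = 0.385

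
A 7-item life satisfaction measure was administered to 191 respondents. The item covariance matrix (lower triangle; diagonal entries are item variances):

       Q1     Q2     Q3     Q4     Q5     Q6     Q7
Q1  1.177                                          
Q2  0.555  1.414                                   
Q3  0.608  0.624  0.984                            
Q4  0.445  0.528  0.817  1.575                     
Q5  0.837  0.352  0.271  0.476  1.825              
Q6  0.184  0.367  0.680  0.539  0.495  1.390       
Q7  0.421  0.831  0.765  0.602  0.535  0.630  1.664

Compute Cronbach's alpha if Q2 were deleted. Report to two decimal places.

Remaining items: Q1, Q3, Q4, Q5, Q6, Q7 (k = 6).
Σσ²ᵢ = 1.177 + 0.984 + 1.575 + 1.825 + 1.390 + 1.664 = 8.615
σ²_T = 8.615 + 2 × 8.305 = 25.225
α (item deleted) = (6/5)·(1 − 8.615/25.225) = 0.79

α = 0.79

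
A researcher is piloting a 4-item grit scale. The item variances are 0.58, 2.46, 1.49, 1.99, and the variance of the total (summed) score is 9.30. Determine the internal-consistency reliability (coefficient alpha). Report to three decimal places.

coefficient alpha = 0.399

ΣVar(i) = 0.58 + 2.46 + 1.49 + 1.99 = 6.52
α = (k/(k−1))·(1 − ΣVar(i)/Var(T)) = (4/3)·(1 − 6.52/9.30) = 0.399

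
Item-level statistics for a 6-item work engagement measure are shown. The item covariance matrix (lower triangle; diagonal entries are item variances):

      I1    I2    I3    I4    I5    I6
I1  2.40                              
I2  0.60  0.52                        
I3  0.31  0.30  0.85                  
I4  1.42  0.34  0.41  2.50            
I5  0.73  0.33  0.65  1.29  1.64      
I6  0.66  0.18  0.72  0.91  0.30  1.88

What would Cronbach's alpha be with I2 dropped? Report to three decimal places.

Remaining items: I1, I3, I4, I5, I6 (k = 5).
sum of item variances = 2.40 + 0.85 + 2.50 + 1.64 + 1.88 = 9.27
σ²_T = 9.27 + 2 × 7.40 = 24.07
α (item deleted) = (5/4)·(1 − 9.27/24.07) = 0.769

Cronbach's alpha = 0.769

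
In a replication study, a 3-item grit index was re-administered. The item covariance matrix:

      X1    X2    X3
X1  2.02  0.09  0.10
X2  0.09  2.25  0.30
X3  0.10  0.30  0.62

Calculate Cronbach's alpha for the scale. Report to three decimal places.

Σσ²ᵢ = 2.02 + 2.25 + 0.62 = 4.89
Sum of off-diagonal covariances = 0.49
Var(T) = 4.89 + 2 × 0.49 = 5.87
α = (k/(k−1))·(1 − Σσ²ᵢ/Var(T)) = (3/2)·(1 − 4.89/5.87) = 0.250

α = 0.250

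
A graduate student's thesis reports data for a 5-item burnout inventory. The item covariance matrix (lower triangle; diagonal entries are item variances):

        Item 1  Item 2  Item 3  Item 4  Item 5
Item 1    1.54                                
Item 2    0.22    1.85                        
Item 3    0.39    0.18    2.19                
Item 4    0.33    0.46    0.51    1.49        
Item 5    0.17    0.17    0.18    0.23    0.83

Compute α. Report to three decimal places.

Σσᵢ² = 1.54 + 1.85 + 2.19 + 1.49 + 0.83 = 7.90
Sum of the distinct covariances = 2.84
σ²_T = 7.90 + 2 × 2.84 = 13.58
α = (k/(k−1))·(1 − Σσᵢ²/σ²_T) = (5/4)·(1 − 7.90/13.58) = 0.523

α = 0.523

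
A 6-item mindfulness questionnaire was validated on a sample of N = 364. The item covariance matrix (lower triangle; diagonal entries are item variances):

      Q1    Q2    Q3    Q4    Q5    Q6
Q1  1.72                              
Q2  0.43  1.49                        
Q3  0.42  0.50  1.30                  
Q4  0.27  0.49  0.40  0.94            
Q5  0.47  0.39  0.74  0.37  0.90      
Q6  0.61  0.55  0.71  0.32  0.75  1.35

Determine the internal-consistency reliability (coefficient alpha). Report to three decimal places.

coefficient alpha = 0.790

Σσᵢ² = 1.72 + 1.49 + 1.30 + 0.94 + 0.90 + 1.35 = 7.70
Sum of the distinct covariances = 7.42
total variance = 7.70 + 2 × 7.42 = 22.54
α = (k/(k−1))·(1 − Σσᵢ²/total variance) = (6/5)·(1 − 7.70/22.54) = 0.790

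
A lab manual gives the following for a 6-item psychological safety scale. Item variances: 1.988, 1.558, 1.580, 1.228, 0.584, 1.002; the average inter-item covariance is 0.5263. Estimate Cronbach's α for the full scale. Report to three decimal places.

α = 0.798

sum of item variances = 1.988 + 1.558 + 1.580 + 1.228 + 0.584 + 1.002 = 7.940
Sum of the 15 distinct covariances = 15 × 0.5263 = 7.8945
Var(T) = sum of item variances + 2·Σcov = 7.940 + 2 × 7.8945 = 23.7290
α = (6/5)·(1 − 7.940/23.7290) = 0.798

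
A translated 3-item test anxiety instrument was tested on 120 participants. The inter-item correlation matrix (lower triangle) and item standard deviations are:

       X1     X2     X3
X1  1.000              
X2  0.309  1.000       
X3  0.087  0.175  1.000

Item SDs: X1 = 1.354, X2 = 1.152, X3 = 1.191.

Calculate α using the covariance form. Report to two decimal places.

Σσ²ᵢ = 1.354² + 1.152² + 1.191² = 4.5789
Covariances σ_ij = r_ij · s_i · s_j:
  σ(X1,X2) = 0.309 × 1.354 × 1.152 = 0.4820
  σ(X1,X3) = 0.087 × 1.354 × 1.191 = 0.1403
  σ(X2,X3) = 0.175 × 1.152 × 1.191 = 0.2401
σ²_T = Σσ²ᵢ + 2·Σσ_ij = 4.5789 + 2 × 0.8624 = 6.3037
α = (3/2)·(1 − 4.5789/6.3037) = 0.41

α = 0.41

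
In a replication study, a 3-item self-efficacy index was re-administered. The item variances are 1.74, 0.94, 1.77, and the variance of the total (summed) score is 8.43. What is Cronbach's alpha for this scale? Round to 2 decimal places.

Σσᵢ² = 1.74 + 0.94 + 1.77 = 4.45
α = (k/(k−1))·(1 − Σσᵢ²/σ²_total) = (3/2)·(1 − 4.45/8.43) = 0.71

α = 0.71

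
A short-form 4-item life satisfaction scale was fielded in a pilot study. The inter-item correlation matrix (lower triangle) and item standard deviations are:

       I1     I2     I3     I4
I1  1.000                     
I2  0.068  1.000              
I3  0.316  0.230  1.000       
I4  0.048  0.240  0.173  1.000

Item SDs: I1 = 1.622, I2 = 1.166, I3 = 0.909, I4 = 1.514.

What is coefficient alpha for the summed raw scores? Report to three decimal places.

α = 0.417

Σσ²ᵢ = 1.622² + 1.166² + 0.909² + 1.514² = 7.1089
Covariances σ_ij = r_ij · s_i · s_j:
  σ(I1,I2) = 0.068 × 1.622 × 1.166 = 0.1286
  σ(I1,I3) = 0.316 × 1.622 × 0.909 = 0.4659
  σ(I1,I4) = 0.048 × 1.622 × 1.514 = 0.1179
  σ(I2,I3) = 0.230 × 1.166 × 0.909 = 0.2438
  σ(I2,I4) = 0.240 × 1.166 × 1.514 = 0.4237
  σ(I3,I4) = 0.173 × 0.909 × 1.514 = 0.2381
σ²_T = Σσ²ᵢ + 2·Σσ_ij = 7.1089 + 2 × 1.6180 = 10.3449
α = (4/3)·(1 − 7.1089/10.3449) = 0.417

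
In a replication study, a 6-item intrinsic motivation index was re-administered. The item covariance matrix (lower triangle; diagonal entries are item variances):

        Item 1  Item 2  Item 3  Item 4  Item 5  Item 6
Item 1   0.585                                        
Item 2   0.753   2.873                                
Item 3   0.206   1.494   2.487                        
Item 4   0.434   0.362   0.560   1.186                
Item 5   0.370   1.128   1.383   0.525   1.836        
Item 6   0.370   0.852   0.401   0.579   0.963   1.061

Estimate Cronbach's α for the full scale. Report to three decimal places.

ΣVar(i) = 0.585 + 2.873 + 2.487 + 1.186 + 1.836 + 1.061 = 10.028
Σ_{i<j} σ_ij = 10.380
total variance = 10.028 + 2 × 10.380 = 30.788
α = (k/(k−1))·(1 − ΣVar(i)/total variance) = (6/5)·(1 − 10.028/30.788) = 0.809

Cronbach's α = 0.809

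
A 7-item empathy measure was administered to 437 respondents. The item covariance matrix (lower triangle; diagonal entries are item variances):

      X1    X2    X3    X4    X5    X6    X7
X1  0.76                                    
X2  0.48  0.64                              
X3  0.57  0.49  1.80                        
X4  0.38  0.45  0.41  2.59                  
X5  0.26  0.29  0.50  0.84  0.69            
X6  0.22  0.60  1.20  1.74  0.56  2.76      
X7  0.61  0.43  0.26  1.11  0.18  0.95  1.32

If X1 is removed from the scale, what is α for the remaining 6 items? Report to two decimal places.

Remaining items: X2, X3, X4, X5, X6, X7 (k = 6).
ΣVar(i) = 0.64 + 1.80 + 2.59 + 0.69 + 2.76 + 1.32 = 9.80
σ²_total = 9.80 + 2 × 10.01 = 29.82
α (item deleted) = (6/5)·(1 − 9.80/29.82) = 0.81

α = 0.81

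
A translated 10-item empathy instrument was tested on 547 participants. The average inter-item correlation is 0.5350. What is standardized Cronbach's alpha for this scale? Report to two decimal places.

Standardized α = k·r̄ / (1 + (k−1)·r̄) = 10 × 0.5350 / (1 + 9 × 0.5350)
  = 5.3500 / 5.8150 = 0.92

α = 0.92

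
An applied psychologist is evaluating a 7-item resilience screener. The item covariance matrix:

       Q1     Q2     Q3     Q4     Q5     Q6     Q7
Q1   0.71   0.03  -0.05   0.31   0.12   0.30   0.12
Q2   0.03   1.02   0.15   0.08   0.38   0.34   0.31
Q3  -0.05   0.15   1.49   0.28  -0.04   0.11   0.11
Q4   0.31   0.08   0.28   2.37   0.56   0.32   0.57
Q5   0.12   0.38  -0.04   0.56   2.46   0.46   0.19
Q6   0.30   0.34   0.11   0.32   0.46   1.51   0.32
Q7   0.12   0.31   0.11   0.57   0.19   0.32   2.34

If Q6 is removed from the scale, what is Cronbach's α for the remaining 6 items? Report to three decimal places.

Remaining items: Q1, Q2, Q3, Q4, Q5, Q7 (k = 6).
sum of item variances = 0.71 + 1.02 + 1.49 + 2.37 + 2.46 + 2.34 = 10.39
σ²_T = 10.39 + 2 × 3.12 = 16.63
α (item deleted) = (6/5)·(1 − 10.39/16.63) = 0.450

α = 0.450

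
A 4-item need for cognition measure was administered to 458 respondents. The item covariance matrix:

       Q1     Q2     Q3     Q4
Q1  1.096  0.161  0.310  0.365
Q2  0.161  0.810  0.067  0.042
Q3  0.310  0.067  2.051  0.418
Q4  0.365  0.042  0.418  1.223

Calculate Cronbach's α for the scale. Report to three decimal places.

Σσ²ᵢ = 1.096 + 0.810 + 2.051 + 1.223 = 5.180
Sum of off-diagonal covariances = 1.363
total variance = 5.180 + 2 × 1.363 = 7.906
α = (k/(k−1))·(1 − Σσ²ᵢ/total variance) = (4/3)·(1 − 5.180/7.906) = 0.460

α = 0.460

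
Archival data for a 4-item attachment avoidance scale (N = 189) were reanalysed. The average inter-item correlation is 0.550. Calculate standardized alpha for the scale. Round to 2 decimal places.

α = 0.83

Standardized α = k·r̄ / (1 + (k−1)·r̄) = 4 × 0.550 / (1 + 3 × 0.550)
  = 2.2000 / 2.6500 = 0.83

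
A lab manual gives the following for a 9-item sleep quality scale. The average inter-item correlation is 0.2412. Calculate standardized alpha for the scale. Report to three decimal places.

Standardized α = k·r̄ / (1 + (k−1)·r̄) = 9 × 0.2412 / (1 + 8 × 0.2412)
  = 2.1708 / 2.9296 = 0.741

α = 0.741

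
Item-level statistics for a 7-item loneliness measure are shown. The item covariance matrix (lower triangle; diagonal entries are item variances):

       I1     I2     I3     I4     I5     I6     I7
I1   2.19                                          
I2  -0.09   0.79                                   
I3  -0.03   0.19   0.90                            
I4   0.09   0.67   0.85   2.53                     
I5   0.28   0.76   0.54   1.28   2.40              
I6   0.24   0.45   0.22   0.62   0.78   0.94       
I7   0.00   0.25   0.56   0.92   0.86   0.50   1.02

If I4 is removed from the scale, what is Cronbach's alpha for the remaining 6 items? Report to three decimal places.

α = 0.687

Remaining items: I1, I2, I3, I5, I6, I7 (k = 6).
ΣVar(i) = 2.19 + 0.79 + 0.90 + 2.40 + 0.94 + 1.02 = 8.24
σ²_T = 8.24 + 2 × 5.51 = 19.26
α (item deleted) = (6/5)·(1 − 8.24/19.26) = 0.687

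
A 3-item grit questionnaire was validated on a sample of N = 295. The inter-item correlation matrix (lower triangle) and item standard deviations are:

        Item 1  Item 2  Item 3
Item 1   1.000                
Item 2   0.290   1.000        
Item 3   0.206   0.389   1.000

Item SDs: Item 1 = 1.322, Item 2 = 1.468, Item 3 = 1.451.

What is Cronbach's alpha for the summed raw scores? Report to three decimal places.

Cronbach's alpha = 0.559

Σσ²ᵢ = 1.322² + 1.468² + 1.451² = 6.0081
Covariances σ_ij = r_ij · s_i · s_j:
  σ(Item 1,Item 2) = 0.290 × 1.322 × 1.468 = 0.5628
  σ(Item 1,Item 3) = 0.206 × 1.322 × 1.451 = 0.3952
  σ(Item 2,Item 3) = 0.389 × 1.468 × 1.451 = 0.8286
σ²_T = Σσ²ᵢ + 2·Σσ_ij = 6.0081 + 2 × 1.7866 = 9.5813
α = (3/2)·(1 − 6.0081/9.5813) = 0.559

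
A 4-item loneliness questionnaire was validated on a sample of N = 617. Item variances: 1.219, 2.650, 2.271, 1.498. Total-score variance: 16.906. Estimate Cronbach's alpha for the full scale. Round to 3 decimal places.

sum of item variances = 1.219 + 2.650 + 2.271 + 1.498 = 7.638
α = (k/(k−1))·(1 − sum of item variances/total variance) = (4/3)·(1 − 7.638/16.906) = 0.731

α = 0.731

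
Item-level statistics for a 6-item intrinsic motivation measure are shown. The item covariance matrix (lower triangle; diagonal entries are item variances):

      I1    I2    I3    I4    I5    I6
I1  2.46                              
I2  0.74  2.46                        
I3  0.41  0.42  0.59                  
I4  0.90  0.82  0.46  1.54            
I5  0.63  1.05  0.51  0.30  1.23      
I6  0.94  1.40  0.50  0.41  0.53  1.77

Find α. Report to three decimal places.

Σσᵢ² = 2.46 + 2.46 + 0.59 + 1.54 + 1.23 + 1.77 = 10.05
Sum of the distinct covariances = 10.02
σ²_total = 10.05 + 2 × 10.02 = 30.09
α = (k/(k−1))·(1 − Σσᵢ²/σ²_total) = (6/5)·(1 − 10.05/30.09) = 0.799

α = 0.799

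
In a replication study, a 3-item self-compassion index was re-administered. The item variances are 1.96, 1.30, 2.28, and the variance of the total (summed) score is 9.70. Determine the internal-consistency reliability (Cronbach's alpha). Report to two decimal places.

α = 0.64

Σσ²ᵢ = 1.96 + 1.30 + 2.28 = 5.54
α = (k/(k−1))·(1 − Σσ²ᵢ/σ²_total) = (3/2)·(1 − 5.54/9.70) = 0.64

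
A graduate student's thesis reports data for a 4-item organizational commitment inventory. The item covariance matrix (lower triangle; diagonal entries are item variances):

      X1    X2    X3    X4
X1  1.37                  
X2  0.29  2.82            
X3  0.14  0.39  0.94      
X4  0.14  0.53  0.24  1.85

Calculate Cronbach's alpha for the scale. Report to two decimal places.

sum of item variances = 1.37 + 2.82 + 0.94 + 1.85 = 6.98
Sum of off-diagonal covariances = 1.73
Var(T) = 6.98 + 2 × 1.73 = 10.44
α = (k/(k−1))·(1 − sum of item variances/Var(T)) = (4/3)·(1 − 6.98/10.44) = 0.44

α = 0.44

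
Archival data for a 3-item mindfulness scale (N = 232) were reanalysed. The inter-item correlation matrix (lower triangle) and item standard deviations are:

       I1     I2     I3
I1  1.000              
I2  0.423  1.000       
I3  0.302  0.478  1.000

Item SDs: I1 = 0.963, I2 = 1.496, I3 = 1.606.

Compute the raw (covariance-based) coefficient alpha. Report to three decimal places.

α = 0.655

Σσ²ᵢ = 0.963² + 1.496² + 1.606² = 5.7446
Covariances σ_ij = r_ij · s_i · s_j:
  σ(I1,I2) = 0.423 × 0.963 × 1.496 = 0.6094
  σ(I1,I3) = 0.302 × 0.963 × 1.606 = 0.4671
  σ(I2,I3) = 0.478 × 1.496 × 1.606 = 1.1484
σ²_T = Σσ²ᵢ + 2·Σσ_ij = 5.7446 + 2 × 2.2249 = 10.1944
α = (3/2)·(1 − 5.7446/10.1944) = 0.655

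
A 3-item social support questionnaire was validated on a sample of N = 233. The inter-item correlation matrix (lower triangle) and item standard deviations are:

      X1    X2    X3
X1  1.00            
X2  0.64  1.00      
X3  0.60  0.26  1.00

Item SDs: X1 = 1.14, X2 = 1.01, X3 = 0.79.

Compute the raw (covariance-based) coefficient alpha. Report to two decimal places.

α = 0.75

Σσ²ᵢ = 1.14² + 1.01² + 0.79² = 2.9438
Covariances σ_ij = r_ij · s_i · s_j:
  σ(X1,X2) = 0.64 × 1.14 × 1.01 = 0.7369
  σ(X1,X3) = 0.60 × 1.14 × 0.79 = 0.5404
  σ(X2,X3) = 0.26 × 1.01 × 0.79 = 0.2075
σ²_T = Σσ²ᵢ + 2·Σσ_ij = 2.9438 + 2 × 1.4848 = 5.9134
α = (3/2)·(1 − 2.9438/5.9134) = 0.75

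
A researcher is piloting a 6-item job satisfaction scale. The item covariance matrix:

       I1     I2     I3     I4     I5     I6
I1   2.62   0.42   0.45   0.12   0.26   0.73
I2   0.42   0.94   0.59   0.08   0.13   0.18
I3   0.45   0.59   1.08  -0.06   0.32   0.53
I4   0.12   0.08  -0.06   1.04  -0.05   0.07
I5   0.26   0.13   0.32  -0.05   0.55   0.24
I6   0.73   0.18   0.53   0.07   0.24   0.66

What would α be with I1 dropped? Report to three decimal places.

Remaining items: I2, I3, I4, I5, I6 (k = 5).
ΣVar(i) = 0.94 + 1.08 + 1.04 + 0.55 + 0.66 = 4.27
total variance = 4.27 + 2 × 2.03 = 8.33
α (item deleted) = (5/4)·(1 − 4.27/8.33) = 0.609

α = 0.609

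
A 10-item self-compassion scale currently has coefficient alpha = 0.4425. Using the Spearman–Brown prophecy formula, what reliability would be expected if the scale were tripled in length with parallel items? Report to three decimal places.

predicted reliability = 0.704

Length factor m = 3
α' = m·α / (1 + (m−1)·α)
   = 3 × 0.4425 / (1 + (3 − 1) × 0.4425)
   = 1.3275 / 1.8850 = 0.704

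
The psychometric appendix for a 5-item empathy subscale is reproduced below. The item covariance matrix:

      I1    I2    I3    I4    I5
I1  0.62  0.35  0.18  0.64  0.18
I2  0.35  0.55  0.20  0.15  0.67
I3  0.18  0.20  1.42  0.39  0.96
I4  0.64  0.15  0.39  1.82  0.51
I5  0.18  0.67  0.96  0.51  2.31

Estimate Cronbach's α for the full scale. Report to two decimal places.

Σσᵢ² = 0.62 + 0.55 + 1.42 + 1.82 + 2.31 = 6.72
Sum of off-diagonal covariances = 4.23
Var(T) = 6.72 + 2 × 4.23 = 15.18
α = (k/(k−1))·(1 − Σσᵢ²/Var(T)) = (5/4)·(1 − 6.72/15.18) = 0.70

α = 0.70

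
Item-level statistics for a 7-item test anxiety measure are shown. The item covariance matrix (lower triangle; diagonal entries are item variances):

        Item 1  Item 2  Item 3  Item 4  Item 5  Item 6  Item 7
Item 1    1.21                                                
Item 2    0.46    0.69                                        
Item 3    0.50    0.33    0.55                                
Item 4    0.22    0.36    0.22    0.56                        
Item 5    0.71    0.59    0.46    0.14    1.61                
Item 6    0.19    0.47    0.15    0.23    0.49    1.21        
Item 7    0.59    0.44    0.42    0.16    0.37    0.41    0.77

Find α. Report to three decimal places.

ΣVar(i) = 1.21 + 0.69 + 0.55 + 0.56 + 1.61 + 1.21 + 0.77 = 6.60
Σ_{i<j} σ_ij = 7.91
σ²_total = 6.60 + 2 × 7.91 = 22.42
α = (k/(k−1))·(1 − ΣVar(i)/σ²_total) = (7/6)·(1 − 6.60/22.42) = 0.823

α = 0.823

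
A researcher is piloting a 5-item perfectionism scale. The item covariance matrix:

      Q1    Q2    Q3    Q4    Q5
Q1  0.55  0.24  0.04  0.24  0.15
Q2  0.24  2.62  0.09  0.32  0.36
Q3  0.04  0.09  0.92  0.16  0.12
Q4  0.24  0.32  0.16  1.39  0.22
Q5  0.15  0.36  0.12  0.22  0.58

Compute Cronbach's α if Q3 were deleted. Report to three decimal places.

Remaining items: Q1, Q2, Q4, Q5 (k = 4).
ΣVar(i) = 0.55 + 2.62 + 1.39 + 0.58 = 5.14
total variance = 5.14 + 2 × 1.53 = 8.20
α (item deleted) = (4/3)·(1 − 5.14/8.20) = 0.498

Cronbach's α = 0.498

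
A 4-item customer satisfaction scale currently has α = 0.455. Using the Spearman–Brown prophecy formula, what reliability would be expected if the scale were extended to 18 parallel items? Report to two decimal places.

Length factor m = 18/4 = 4.5000
α' = m·α / (1 + (m−1)·α)
   = 18/4 × 0.455 / (1 + (18/4 − 1) × 0.455)
   = 2.0475 / 2.5925 = 0.79

predicted reliability = 0.79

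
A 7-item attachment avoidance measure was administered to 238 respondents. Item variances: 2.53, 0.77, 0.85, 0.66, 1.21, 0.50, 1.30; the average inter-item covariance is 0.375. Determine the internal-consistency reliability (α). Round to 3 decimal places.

ΣVar(i) = 2.53 + 0.77 + 0.85 + 0.66 + 1.21 + 0.50 + 1.30 = 7.82
Sum of the 21 distinct covariances = 21 × 0.375 = 7.875
Var(T) = ΣVar(i) + 2·Σcov = 7.82 + 2 × 7.875 = 23.570
α = (7/6)·(1 − 7.82/23.570) = 0.780

α = 0.780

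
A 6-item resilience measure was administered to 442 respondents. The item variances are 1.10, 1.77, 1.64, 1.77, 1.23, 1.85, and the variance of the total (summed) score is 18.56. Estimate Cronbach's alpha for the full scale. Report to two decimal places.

Σσ²ᵢ = 1.10 + 1.77 + 1.64 + 1.77 + 1.23 + 1.85 = 9.36
α = (k/(k−1))·(1 − Σσ²ᵢ/Var(T)) = (6/5)·(1 − 9.36/18.56) = 0.59

Cronbach's alpha = 0.59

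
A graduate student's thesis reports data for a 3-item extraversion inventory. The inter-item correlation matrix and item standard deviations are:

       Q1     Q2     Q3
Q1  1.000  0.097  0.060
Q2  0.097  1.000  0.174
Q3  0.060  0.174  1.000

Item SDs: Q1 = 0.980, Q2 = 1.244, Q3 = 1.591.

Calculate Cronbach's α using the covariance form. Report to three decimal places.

Σσ²ᵢ = 0.980² + 1.244² + 1.591² = 5.0392
Covariances σ_ij = r_ij · s_i · s_j:
  σ(Q1,Q2) = 0.097 × 0.980 × 1.244 = 0.1183
  σ(Q1,Q3) = 0.060 × 0.980 × 1.591 = 0.0936
  σ(Q2,Q3) = 0.174 × 1.244 × 1.591 = 0.3444
σ²_T = Σσ²ᵢ + 2·Σσ_ij = 5.0392 + 2 × 0.5563 = 6.1518
α = (3/2)·(1 − 5.0392/6.1518) = 0.271

Cronbach's α = 0.271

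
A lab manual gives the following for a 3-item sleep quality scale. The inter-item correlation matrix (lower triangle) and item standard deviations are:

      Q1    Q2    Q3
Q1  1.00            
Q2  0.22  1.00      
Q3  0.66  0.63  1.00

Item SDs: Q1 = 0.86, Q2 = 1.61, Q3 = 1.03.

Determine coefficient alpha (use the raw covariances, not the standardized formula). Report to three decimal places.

coefficient alpha = 0.702

Σσ²ᵢ = 0.86² + 1.61² + 1.03² = 4.3926
Covariances σ_ij = r_ij · s_i · s_j:
  σ(Q1,Q2) = 0.22 × 0.86 × 1.61 = 0.3046
  σ(Q1,Q3) = 0.66 × 0.86 × 1.03 = 0.5846
  σ(Q2,Q3) = 0.63 × 1.61 × 1.03 = 1.0447
σ²_T = Σσ²ᵢ + 2·Σσ_ij = 4.3926 + 2 × 1.9339 = 8.2604
α = (3/2)·(1 − 4.3926/8.2604) = 0.702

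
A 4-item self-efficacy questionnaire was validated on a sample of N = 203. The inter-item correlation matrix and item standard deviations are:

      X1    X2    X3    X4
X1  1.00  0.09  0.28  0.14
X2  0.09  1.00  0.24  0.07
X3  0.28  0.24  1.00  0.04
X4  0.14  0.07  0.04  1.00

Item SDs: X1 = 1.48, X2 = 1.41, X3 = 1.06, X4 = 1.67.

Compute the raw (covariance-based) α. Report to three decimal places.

Σσ²ᵢ = 1.48² + 1.41² + 1.06² + 1.67² = 8.0910
Covariances σ_ij = r_ij · s_i · s_j:
  σ(X1,X2) = 0.09 × 1.48 × 1.41 = 0.1878
  σ(X1,X3) = 0.28 × 1.48 × 1.06 = 0.4393
  σ(X1,X4) = 0.14 × 1.48 × 1.67 = 0.3460
  σ(X2,X3) = 0.24 × 1.41 × 1.06 = 0.3587
  σ(X2,X4) = 0.07 × 1.41 × 1.67 = 0.1648
  σ(X3,X4) = 0.04 × 1.06 × 1.67 = 0.0708
σ²_T = Σσ²ᵢ + 2·Σσ_ij = 8.0910 + 2 × 1.5674 = 11.2258
α = (4/3)·(1 − 8.0910/11.2258) = 0.372

α = 0.372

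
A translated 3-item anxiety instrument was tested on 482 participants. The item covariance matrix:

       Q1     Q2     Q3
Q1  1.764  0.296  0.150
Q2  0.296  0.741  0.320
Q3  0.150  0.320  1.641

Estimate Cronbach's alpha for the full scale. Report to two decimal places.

sum of item variances = 1.764 + 0.741 + 1.641 = 4.146
Sum of off-diagonal covariances = 0.766
total variance = 4.146 + 2 × 0.766 = 5.678
α = (k/(k−1))·(1 − sum of item variances/total variance) = (3/2)·(1 − 4.146/5.678) = 0.40

Cronbach's alpha = 0.40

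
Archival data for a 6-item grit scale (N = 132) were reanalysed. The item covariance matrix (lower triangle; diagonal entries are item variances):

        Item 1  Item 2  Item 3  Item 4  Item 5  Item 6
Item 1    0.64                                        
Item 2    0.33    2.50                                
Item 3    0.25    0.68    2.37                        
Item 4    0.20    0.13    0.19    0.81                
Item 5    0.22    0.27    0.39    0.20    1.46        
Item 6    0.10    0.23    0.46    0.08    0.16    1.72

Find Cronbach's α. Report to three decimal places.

α = 0.540

sum of item variances = 0.64 + 2.50 + 2.37 + 0.81 + 1.46 + 1.72 = 9.50
Sum of off-diagonal covariances = 3.89
σ²_T = 9.50 + 2 × 3.89 = 17.28
α = (k/(k−1))·(1 − sum of item variances/σ²_T) = (6/5)·(1 − 9.50/17.28) = 0.540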